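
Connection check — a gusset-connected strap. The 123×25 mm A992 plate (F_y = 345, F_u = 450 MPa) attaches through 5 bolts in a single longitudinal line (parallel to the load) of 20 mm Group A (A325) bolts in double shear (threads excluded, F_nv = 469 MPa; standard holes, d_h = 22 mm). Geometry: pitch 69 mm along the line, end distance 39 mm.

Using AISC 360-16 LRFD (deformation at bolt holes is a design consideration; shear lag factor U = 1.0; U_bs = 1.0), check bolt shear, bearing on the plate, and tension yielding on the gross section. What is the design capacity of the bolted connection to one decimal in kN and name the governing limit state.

Bolt shear: A_b = π(20)²/4 = 314.16 mm². φR_n = 0.75 × 469 × 314.16 × 5 × 2 = 1105.1 kN.
Bearing (25 mm plate, F_u = 450 MPa): end bolts L_c = 39 − 22/2 = 28, R_n = min(1.2×28×25×450, 2.4×20×25×450) = 378 kN/bolt; interior L_c = 69 − 22 = 47, R_n = 540 kN/bolt. φR_n = 0.75 × (1×378 + 4×540) = 1903.5 kN.
Tension yield (gross): A_g = 123×25 = 3075 mm². φR_n = 0.90 × 345 × 3075 = 954.8 kN.
Governing: min(1105.1, 1903.5, 954.8) = 954.8 kN → gross-section yield.

954.8 kN (gross-section yield governs)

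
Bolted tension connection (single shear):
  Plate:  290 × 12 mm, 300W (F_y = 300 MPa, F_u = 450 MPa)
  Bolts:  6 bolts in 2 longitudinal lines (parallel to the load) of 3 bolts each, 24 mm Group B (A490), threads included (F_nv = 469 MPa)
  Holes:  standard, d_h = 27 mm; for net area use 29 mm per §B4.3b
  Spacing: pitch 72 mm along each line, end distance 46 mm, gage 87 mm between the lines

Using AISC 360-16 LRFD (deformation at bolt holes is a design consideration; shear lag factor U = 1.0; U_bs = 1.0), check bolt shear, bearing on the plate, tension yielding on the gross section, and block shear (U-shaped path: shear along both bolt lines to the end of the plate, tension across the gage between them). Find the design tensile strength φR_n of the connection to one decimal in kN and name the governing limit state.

806.0 kN (block shear governs)

Bolt shear: A_b = π(24)²/4 = 452.39 mm². φR_n = 0.75 × 469 × 452.39 × 6 × 1 = 954.8 kN.
Bearing (12 mm plate, F_u = 450 MPa): end bolts L_c = 46 − 27/2 = 32.5, R_n = min(1.2×32.5×12×450, 2.4×24×12×450) = 210.6 kN/bolt; interior L_c = 72 − 27 = 45, R_n = 291.6 kN/bolt. φR_n = 0.75 × (2×210.6 + 4×291.6) = 1190.7 kN.
Tension yield (gross): A_g = 290×12 = 3480 mm². φR_n = 0.90 × 300 × 3480 = 939.6 kN.
Block shear: shear path 2×[46+2×72] = 2×190 mm, A_gv = 4560, A_nv = 2×(190 − 2.5×29)×12 = 2820 mm²; tension across gage: (87 − 1×29)×12 = 696 mm². R_n = min(0.6×450×2820, 0.6×300×4560) + 1.0×450×696 = min(761.4, 820.8) + 313.2 = 1074.6 kN. φR_n = 0.75 × 1074.6 = 806.0 kN.
Governing: min(954.8, 1190.7, 939.6, 806.0) = 806.0 kN → block shear.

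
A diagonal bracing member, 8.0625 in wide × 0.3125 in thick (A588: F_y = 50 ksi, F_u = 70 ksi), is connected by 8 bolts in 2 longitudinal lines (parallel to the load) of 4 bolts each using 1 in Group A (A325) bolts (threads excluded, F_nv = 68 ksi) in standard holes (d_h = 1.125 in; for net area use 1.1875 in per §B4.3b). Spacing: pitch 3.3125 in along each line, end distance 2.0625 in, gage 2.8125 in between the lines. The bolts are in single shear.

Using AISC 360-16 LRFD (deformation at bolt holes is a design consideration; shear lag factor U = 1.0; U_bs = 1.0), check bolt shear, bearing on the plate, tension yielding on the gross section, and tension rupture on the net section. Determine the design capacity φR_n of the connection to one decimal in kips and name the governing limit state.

Bolt shear: A_b = π(1)²/4 = 0.7854 in². φR_n = 0.75 × 68 × 0.7854 × 8 × 1 = 320.4 kips.
Bearing (0.3125 in plate, F_u = 70 ksi): end bolts L_c = 2.0625 − 1.125/2 = 1.5, R_n = min(1.2×1.5×0.3125×70, 2.4×1×0.3125×70) = 39.375 kips/bolt; interior L_c = 3.3125 − 1.125 = 2.1875, R_n = 52.5 kips/bolt. φR_n = 0.75 × (2×39.375 + 6×52.5) = 295.3 kips.
Tension yield (gross): A_g = 8.0625×0.3125 = 2.5195 in². φR_n = 0.90 × 50 × 2.5195 = 113.4 kips.
Tension rupture (net): A_n = (8.0625 − 2×1.1875)×0.3125 = 1.7773 in² (U = 1.0, A_e = A_n). φR_n = 0.75 × 70 × 1.7773 = 93.3 kips.
Governing: min(320.4, 295.3, 113.4, 93.3) = 93.3 kips → net-section rupture.

93.3 kips (net-section rupture governs)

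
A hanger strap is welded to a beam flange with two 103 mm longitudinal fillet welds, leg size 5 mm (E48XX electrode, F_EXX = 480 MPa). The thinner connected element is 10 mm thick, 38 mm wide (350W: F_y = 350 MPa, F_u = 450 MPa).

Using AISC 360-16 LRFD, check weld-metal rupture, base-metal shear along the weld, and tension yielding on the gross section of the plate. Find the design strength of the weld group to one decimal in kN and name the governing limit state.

Weld metal: throat = 0.707×5 = 3.535 mm, L = 2×103 = 206 mm. φR_n = 0.75 × 0.6 × 480 × 3.535 × 206 = 157.3 kN.
Base metal shear (10 mm plate): yield φR_n = 1.0×0.6×350×10×206 = 432.6 kN; rupture φR_n = 0.75×0.6×450×10×206 = 417.2 kN; take 417.2 kN (rupture).
Tension yield (gross): A_g = 38×10 = 380 mm². φR_n = 0.90 × 350 × 380 = 119.7 kN.
Governing: min(157.3, 417.2, 119.7) = 119.7 kN → gross-section yield.

119.7 kN (gross-section yield governs)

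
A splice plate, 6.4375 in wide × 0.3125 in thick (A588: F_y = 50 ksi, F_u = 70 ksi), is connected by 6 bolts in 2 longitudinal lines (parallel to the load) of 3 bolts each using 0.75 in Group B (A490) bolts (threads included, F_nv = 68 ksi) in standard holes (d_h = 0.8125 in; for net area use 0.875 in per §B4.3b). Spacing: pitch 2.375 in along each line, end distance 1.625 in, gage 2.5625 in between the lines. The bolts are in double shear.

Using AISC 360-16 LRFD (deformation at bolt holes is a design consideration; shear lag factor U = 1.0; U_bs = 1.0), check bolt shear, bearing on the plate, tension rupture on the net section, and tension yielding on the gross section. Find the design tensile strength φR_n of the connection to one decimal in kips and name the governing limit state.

76.9 kips (net-section rupture governs)

Bolt shear: A_b = π(0.75)²/4 = 0.44179 in². φR_n = 0.75 × 68 × 0.44179 × 6 × 2 = 270.4 kips.
Bearing (0.3125 in plate, F_u = 70 ksi): end bolts L_c = 1.625 − 0.8125/2 = 1.21875, R_n = min(1.2×1.21875×0.3125×70, 2.4×0.75×0.3125×70) = 31.992 kips/bolt; interior L_c = 2.375 − 0.8125 = 1.5625, R_n = 39.375 kips/bolt. φR_n = 0.75 × (2×31.992 + 4×39.375) = 166.1 kips.
Tension rupture (net): A_n = (6.4375 − 2×0.875)×0.3125 = 1.4648 in² (U = 1.0, A_e = A_n). φR_n = 0.75 × 70 × 1.4648 = 76.9 kips.
Tension yield (gross): A_g = 6.4375×0.3125 = 2.0117 in². φR_n = 0.90 × 50 × 2.0117 = 90.5 kips.
Governing: min(270.4, 166.1, 76.9, 90.5) = 76.9 kips → net-section rupture.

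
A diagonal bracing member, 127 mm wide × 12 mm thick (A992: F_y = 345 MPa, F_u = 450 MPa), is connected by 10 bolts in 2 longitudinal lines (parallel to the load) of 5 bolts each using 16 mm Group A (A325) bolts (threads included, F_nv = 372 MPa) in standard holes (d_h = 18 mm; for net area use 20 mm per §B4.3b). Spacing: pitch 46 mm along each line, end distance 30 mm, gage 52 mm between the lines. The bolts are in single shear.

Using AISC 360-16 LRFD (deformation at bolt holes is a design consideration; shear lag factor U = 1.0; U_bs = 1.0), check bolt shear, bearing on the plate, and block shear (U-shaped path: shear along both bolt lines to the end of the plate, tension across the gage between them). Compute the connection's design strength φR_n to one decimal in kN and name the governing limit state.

Bolt shear: A_b = π(16)²/4 = 201.06 mm². φR_n = 0.75 × 372 × 201.06 × 10 × 1 = 561.0 kN.
Bearing (12 mm plate, F_u = 450 MPa): end bolts L_c = 30 − 18/2 = 21, R_n = min(1.2×21×12×450, 2.4×16×12×450) = 136.08 kN/bolt; interior L_c = 46 − 18 = 28, R_n = 181.44 kN/bolt. φR_n = 0.75 × (2×136.08 + 8×181.44) = 1292.8 kN.
Block shear: shear path 2×[30+4×46] = 2×214 mm, A_gv = 5136, A_nv = 2×(214 − 4.5×20)×12 = 2976 mm²; tension across gage: (52 − 1×20)×12 = 384 mm². R_n = min(0.6×450×2976, 0.6×345×5136) + 1.0×450×384 = min(803.52, 1063.2) + 172.8 = 976.32 kN. φR_n = 0.75 × 976.32 = 732.2 kN.
Governing: min(561.0, 1292.8, 732.2) = 561.0 kN → bolt shear.

561.0 kN (bolt shear governs)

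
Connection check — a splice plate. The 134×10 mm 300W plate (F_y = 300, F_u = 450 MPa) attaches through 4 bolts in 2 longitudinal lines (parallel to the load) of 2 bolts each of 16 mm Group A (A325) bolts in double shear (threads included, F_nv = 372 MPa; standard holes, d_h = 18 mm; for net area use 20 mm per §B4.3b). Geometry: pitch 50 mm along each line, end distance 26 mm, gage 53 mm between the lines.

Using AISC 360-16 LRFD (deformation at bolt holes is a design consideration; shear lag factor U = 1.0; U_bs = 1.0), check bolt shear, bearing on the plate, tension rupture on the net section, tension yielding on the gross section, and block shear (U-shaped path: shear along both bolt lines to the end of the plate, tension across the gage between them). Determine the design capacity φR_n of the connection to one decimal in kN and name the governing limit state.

297.7 kN (block shear governs)

Bolt shear: A_b = π(16)²/4 = 201.06 mm². φR_n = 0.75 × 372 × 201.06 × 4 × 2 = 448.8 kN.
Bearing (10 mm plate, F_u = 450 MPa): end bolts L_c = 26 − 18/2 = 17, R_n = min(1.2×17×10×450, 2.4×16×10×450) = 91.8 kN/bolt; interior L_c = 50 − 18 = 32, R_n = 172.8 kN/bolt. φR_n = 0.75 × (2×91.8 + 2×172.8) = 396.9 kN.
Tension rupture (net): A_n = (134 − 2×20)×10 = 940 mm² (U = 1.0, A_e = A_n). φR_n = 0.75 × 450 × 940 = 317.3 kN.
Tension yield (gross): A_g = 134×10 = 1340 mm². φR_n = 0.90 × 300 × 1340 = 361.8 kN.
Block shear: shear path 2×[26+1×50] = 2×76 mm, A_gv = 1520, A_nv = 2×(76 − 1.5×20)×10 = 920 mm²; tension across gage: (53 − 1×20)×10 = 330 mm². R_n = min(0.6×450×920, 0.6×300×1520) + 1.0×450×330 = min(248.4, 273.6) + 148.5 = 396.9 kN. φR_n = 0.75 × 396.9 = 297.7 kN.
Governing: min(448.8, 396.9, 317.3, 361.8, 297.7) = 297.7 kN → block shear.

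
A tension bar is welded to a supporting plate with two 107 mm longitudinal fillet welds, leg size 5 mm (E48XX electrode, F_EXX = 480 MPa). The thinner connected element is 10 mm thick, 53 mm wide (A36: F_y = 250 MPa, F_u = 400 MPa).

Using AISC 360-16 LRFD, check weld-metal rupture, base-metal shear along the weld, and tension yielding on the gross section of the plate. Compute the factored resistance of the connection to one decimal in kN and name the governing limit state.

119.3 kN (gross-section yield governs)

Weld metal: throat = 0.707×5 = 3.535 mm, L = 2×107 = 214 mm. φR_n = 0.75 × 0.6 × 480 × 3.535 × 214 = 163.4 kN.
Base metal shear (10 mm plate): yield φR_n = 1.0×0.6×250×10×214 = 321.0 kN; rupture φR_n = 0.75×0.6×400×10×214 = 385.2 kN; take 321.0 kN (yield).
Tension yield (gross): A_g = 53×10 = 530 mm². φR_n = 0.90 × 250 × 530 = 119.3 kN.
Governing: min(163.4, 321.0, 119.3) = 119.3 kN → gross-section yield.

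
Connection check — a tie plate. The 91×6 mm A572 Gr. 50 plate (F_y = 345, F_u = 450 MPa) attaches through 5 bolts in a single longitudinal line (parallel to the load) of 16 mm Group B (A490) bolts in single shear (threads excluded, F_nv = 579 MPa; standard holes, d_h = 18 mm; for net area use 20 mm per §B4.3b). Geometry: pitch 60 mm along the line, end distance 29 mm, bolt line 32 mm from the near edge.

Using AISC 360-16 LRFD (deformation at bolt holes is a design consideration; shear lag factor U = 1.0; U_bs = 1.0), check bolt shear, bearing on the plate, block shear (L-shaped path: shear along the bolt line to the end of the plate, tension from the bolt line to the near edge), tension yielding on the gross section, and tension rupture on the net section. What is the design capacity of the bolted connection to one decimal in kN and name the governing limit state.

Bolt shear: A_b = π(16)²/4 = 201.06 mm². φR_n = 0.75 × 579 × 201.06 × 5 × 1 = 436.6 kN.
Bearing (6 mm plate, F_u = 450 MPa): end bolts L_c = 29 − 18/2 = 20, R_n = min(1.2×20×6×450, 2.4×16×6×450) = 64.8 kN/bolt; interior L_c = 60 − 18 = 42, R_n = 103.68 kN/bolt. φR_n = 0.75 × (1×64.8 + 4×103.68) = 359.6 kN.
Block shear: shear path 1×[29+4×60] = 1×269 mm, A_gv = 1614, A_nv = 1×(269 − 4.5×20)×6 = 1074 mm²; tension to near edge: (32 − 0.5×20)×6 = 132 mm². R_n = min(0.6×450×1074, 0.6×345×1614) + 1.0×450×132 = min(289.98, 334.1) + 59.4 = 349.38 kN. φR_n = 0.75 × 349.38 = 262.0 kN.
Tension yield (gross): A_g = 91×6 = 546 mm². φR_n = 0.90 × 345 × 546 = 169.5 kN.
Tension rupture (net): A_n = (91 − 1×20)×6 = 426 mm² (U = 1.0, A_e = A_n). φR_n = 0.75 × 450 × 426 = 143.8 kN.
Governing: min(436.6, 359.6, 262.0, 169.5, 143.8) = 143.8 kN → net-section rupture.

143.8 kN (net-section rupture governs)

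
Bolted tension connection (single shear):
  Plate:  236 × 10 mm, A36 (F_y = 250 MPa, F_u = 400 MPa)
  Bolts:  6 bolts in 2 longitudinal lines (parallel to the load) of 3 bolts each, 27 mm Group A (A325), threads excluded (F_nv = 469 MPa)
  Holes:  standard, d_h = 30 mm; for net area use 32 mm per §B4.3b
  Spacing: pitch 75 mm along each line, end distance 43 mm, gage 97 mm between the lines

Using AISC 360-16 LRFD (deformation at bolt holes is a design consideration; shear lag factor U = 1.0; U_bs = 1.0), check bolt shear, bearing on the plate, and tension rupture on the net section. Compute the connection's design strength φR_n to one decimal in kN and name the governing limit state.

516.0 kN (net-section rupture governs)

Bolt shear: A_b = π(27)²/4 = 572.56 mm². φR_n = 0.75 × 469 × 572.56 × 6 × 1 = 1208.4 kN.
Bearing (10 mm plate, F_u = 400 MPa): end bolts L_c = 43 − 30/2 = 28, R_n = min(1.2×28×10×400, 2.4×27×10×400) = 134.4 kN/bolt; interior L_c = 75 − 30 = 45, R_n = 216 kN/bolt. φR_n = 0.75 × (2×134.4 + 4×216) = 849.6 kN.
Tension rupture (net): A_n = (236 − 2×32)×10 = 1720 mm² (U = 1.0, A_e = A_n). φR_n = 0.75 × 400 × 1720 = 516.0 kN.
Governing: min(1208.4, 849.6, 516.0) = 516.0 kN → net-section rupture.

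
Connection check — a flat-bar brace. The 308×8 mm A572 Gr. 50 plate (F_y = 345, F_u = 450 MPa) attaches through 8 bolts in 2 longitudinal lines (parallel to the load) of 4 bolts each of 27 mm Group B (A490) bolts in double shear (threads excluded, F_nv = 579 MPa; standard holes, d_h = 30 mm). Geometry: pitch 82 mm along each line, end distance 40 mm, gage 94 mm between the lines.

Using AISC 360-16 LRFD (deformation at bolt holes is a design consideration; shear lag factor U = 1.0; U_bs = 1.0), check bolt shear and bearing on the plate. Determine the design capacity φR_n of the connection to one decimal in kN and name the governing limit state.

Bolt shear: A_b = π(27)²/4 = 572.56 mm². φR_n = 0.75 × 579 × 572.56 × 8 × 2 = 3978.1 kN.
Bearing (8 mm plate, F_u = 450 MPa): end bolts L_c = 40 − 30/2 = 25, R_n = min(1.2×25×8×450, 2.4×27×8×450) = 108 kN/bolt; interior L_c = 82 − 30 = 52, R_n = 224.64 kN/bolt. φR_n = 0.75 × (2×108 + 6×224.64) = 1172.9 kN.
Governing: min(3978.1, 1172.9) = 1172.9 kN → bearing.

1172.9 kN (bearing governs)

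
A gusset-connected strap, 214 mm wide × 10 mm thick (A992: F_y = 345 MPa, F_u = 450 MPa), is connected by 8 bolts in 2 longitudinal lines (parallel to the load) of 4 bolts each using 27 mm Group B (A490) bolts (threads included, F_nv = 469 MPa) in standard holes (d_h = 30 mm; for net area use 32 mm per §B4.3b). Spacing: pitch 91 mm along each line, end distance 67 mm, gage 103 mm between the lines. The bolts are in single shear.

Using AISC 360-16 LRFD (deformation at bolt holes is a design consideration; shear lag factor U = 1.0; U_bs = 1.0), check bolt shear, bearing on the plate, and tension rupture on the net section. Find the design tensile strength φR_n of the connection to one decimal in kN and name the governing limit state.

506.3 kN (net-section rupture governs)

Bolt shear: A_b = π(27)²/4 = 572.56 mm². φR_n = 0.75 × 469 × 572.56 × 8 × 1 = 1611.2 kN.
Bearing (10 mm plate, F_u = 450 MPa): end bolts L_c = 67 − 30/2 = 52, R_n = min(1.2×52×10×450, 2.4×27×10×450) = 280.8 kN/bolt; interior L_c = 91 − 30 = 61, R_n = 291.6 kN/bolt. φR_n = 0.75 × (2×280.8 + 6×291.6) = 1733.4 kN.
Tension rupture (net): A_n = (214 − 2×32)×10 = 1500 mm² (U = 1.0, A_e = A_n). φR_n = 0.75 × 450 × 1500 = 506.3 kN.
Governing: min(1611.2, 1733.4, 506.3) = 506.3 kN → net-section rupture.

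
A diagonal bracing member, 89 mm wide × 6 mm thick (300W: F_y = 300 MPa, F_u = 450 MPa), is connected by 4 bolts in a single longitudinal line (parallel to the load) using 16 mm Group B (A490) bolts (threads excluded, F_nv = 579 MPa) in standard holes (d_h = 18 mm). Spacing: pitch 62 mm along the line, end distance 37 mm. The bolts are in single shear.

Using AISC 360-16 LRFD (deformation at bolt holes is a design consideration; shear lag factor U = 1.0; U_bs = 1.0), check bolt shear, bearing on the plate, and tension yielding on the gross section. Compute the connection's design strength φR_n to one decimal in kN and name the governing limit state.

144.2 kN (gross-section yield governs)

Bolt shear: A_b = π(16)²/4 = 201.06 mm². φR_n = 0.75 × 579 × 201.06 × 4 × 1 = 349.2 kN.
Bearing (6 mm plate, F_u = 450 MPa): end bolts L_c = 37 − 18/2 = 28, R_n = min(1.2×28×6×450, 2.4×16×6×450) = 90.72 kN/bolt; interior L_c = 62 − 18 = 44, R_n = 103.68 kN/bolt. φR_n = 0.75 × (1×90.72 + 3×103.68) = 301.3 kN.
Tension yield (gross): A_g = 89×6 = 534 mm². φR_n = 0.90 × 300 × 534 = 144.2 kN.
Governing: min(349.2, 301.3, 144.2) = 144.2 kN → gross-section yield.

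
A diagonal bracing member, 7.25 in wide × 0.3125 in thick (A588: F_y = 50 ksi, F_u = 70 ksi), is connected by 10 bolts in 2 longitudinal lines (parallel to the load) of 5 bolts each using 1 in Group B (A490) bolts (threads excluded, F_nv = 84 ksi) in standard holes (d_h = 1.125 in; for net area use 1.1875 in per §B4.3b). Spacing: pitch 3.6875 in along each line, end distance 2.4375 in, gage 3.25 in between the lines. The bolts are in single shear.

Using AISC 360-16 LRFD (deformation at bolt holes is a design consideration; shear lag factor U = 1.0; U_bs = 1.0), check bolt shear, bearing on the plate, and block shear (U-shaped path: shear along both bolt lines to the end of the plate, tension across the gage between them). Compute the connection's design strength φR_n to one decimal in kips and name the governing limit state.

267.0 kips (block shear governs)

Bolt shear: A_b = π(1)²/4 = 0.7854 in². φR_n = 0.75 × 84 × 0.7854 × 10 × 1 = 494.8 kips.
Bearing (0.3125 in plate, F_u = 70 ksi): end bolts L_c = 2.4375 − 1.125/2 = 1.875, R_n = min(1.2×1.875×0.3125×70, 2.4×1×0.3125×70) = 49.219 kips/bolt; interior L_c = 3.6875 − 1.125 = 2.5625, R_n = 52.5 kips/bolt. φR_n = 0.75 × (2×49.219 + 8×52.5) = 388.8 kips.
Block shear: shear path 2×[2.4375+4×3.6875] = 2×17.1875 in, A_gv = 10.742, A_nv = 2×(17.1875 − 4.5×1.1875)×0.3125 = 7.4023 in²; tension across gage: (3.25 − 1×1.1875)×0.3125 = 0.64453 in². R_n = min(0.6×70×7.4023, 0.6×50×10.742) + 1.0×70×0.64453 = min(310.9, 322.26) + 45.117 = 356.02 kips. φR_n = 0.75 × 356.02 = 267.0 kips.
Governing: min(494.8, 388.8, 267.0) = 267.0 kips → block shear.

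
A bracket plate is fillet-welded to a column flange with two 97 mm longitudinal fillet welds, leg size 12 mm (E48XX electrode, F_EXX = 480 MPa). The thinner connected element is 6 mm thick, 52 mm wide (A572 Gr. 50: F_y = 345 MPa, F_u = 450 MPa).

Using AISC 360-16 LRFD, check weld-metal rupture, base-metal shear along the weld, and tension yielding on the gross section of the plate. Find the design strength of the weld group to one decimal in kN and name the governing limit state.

96.9 kN (gross-section yield governs)

Weld metal: throat = 0.707×12 = 8.484 mm, L = 2×97 = 194 mm. φR_n = 0.75 × 0.6 × 480 × 8.484 × 194 = 355.5 kN.
Base metal shear (6 mm plate): yield φR_n = 1.0×0.6×345×6×194 = 240.9 kN; rupture φR_n = 0.75×0.6×450×6×194 = 235.7 kN; take 235.7 kN (rupture).
Tension yield (gross): A_g = 52×6 = 312 mm². φR_n = 0.90 × 345 × 312 = 96.9 kN.
Governing: min(355.5, 235.7, 96.9) = 96.9 kN → gross-section yield.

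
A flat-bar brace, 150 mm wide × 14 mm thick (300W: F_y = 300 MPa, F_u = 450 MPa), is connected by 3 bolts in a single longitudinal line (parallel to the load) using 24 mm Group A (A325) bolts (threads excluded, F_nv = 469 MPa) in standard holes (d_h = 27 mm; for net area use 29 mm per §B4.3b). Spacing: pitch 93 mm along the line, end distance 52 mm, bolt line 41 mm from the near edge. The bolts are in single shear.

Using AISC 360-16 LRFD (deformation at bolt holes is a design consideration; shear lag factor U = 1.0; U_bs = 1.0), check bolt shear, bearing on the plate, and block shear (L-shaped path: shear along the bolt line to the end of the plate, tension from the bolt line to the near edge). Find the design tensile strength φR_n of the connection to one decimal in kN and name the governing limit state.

Bolt shear: A_b = π(24)²/4 = 452.39 mm². φR_n = 0.75 × 469 × 452.39 × 3 × 1 = 477.4 kN.
Bearing (14 mm plate, F_u = 450 MPa): end bolts L_c = 52 − 27/2 = 38.5, R_n = min(1.2×38.5×14×450, 2.4×24×14×450) = 291.06 kN/bolt; interior L_c = 93 − 27 = 66, R_n = 362.88 kN/bolt. φR_n = 0.75 × (1×291.06 + 2×362.88) = 762.6 kN.
Block shear: shear path 1×[52+2×93] = 1×238 mm, A_gv = 3332, A_nv = 1×(238 − 2.5×29)×14 = 2317 mm²; tension to near edge: (41 − 0.5×29)×14 = 371 mm². R_n = min(0.6×450×2317, 0.6×300×3332) + 1.0×450×371 = min(625.59, 599.76) + 166.95 = 766.71 kN. φR_n = 0.75 × 766.71 = 575.0 kN.
Governing: min(477.4, 762.6, 575.0) = 477.4 kN → bolt shear.

477.4 kN (bolt shear governs)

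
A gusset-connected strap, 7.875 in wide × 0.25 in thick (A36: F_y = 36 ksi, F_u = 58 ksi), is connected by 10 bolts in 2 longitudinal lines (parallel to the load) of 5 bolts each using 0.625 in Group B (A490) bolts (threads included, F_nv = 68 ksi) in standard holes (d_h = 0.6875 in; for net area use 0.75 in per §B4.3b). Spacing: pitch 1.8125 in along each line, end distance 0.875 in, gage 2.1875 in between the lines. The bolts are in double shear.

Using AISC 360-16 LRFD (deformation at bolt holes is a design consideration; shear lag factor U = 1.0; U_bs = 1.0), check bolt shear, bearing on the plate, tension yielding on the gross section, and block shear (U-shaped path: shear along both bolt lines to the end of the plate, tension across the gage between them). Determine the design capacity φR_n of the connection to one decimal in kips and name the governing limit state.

63.8 kips (gross-section yield governs)

Bolt shear: A_b = π(0.625)²/4 = 0.3068 in². φR_n = 0.75 × 68 × 0.3068 × 10 × 2 = 312.9 kips.
Bearing (0.25 in plate, F_u = 58 ksi): end bolts L_c = 0.875 − 0.6875/2 = 0.53125, R_n = min(1.2×0.53125×0.25×58, 2.4×0.625×0.25×58) = 9.2438 kips/bolt; interior L_c = 1.8125 − 0.6875 = 1.125, R_n = 19.575 kips/bolt. φR_n = 0.75 × (2×9.2438 + 8×19.575) = 131.3 kips.
Tension yield (gross): A_g = 7.875×0.25 = 1.9688 in². φR_n = 0.90 × 36 × 1.9688 = 63.8 kips.
Block shear: shear path 2×[0.875+4×1.8125] = 2×8.125 in, A_gv = 4.0625, A_nv = 2×(8.125 − 4.5×0.75)×0.25 = 2.375 in²; tension across gage: (2.1875 − 1×0.75)×0.25 = 0.35938 in². R_n = min(0.6×58×2.375, 0.6×36×4.0625) + 1.0×58×0.35938 = min(82.65, 87.75) + 20.844 = 103.49 kips. φR_n = 0.75 × 103.49 = 77.6 kips.
Governing: min(312.9, 131.3, 63.8, 77.6) = 63.8 kips → gross-section yield.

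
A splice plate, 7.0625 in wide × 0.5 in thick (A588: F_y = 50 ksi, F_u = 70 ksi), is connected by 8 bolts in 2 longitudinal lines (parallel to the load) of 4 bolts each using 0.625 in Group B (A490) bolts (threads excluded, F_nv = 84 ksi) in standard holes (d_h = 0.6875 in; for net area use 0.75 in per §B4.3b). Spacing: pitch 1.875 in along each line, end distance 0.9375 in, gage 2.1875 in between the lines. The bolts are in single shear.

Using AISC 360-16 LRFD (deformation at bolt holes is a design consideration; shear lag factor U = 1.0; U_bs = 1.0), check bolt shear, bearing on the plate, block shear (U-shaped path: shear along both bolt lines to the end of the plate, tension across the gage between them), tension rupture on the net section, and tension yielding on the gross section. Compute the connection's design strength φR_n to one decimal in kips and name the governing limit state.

Bolt shear: A_b = π(0.625)²/4 = 0.3068 in². φR_n = 0.75 × 84 × 0.3068 × 8 × 1 = 154.6 kips.
Bearing (0.5 in plate, F_u = 70 ksi): end bolts L_c = 0.9375 − 0.6875/2 = 0.59375, R_n = min(1.2×0.59375×0.5×70, 2.4×0.625×0.5×70) = 24.938 kips/bolt; interior L_c = 1.875 − 0.6875 = 1.1875, R_n = 49.875 kips/bolt. φR_n = 0.75 × (2×24.938 + 6×49.875) = 261.8 kips.
Block shear: shear path 2×[0.9375+3×1.875] = 2×6.5625 in, A_gv = 6.5625, A_nv = 2×(6.5625 − 3.5×0.75)×0.5 = 3.9375 in²; tension across gage: (2.1875 − 1×0.75)×0.5 = 0.71875 in². R_n = min(0.6×70×3.9375, 0.6×50×6.5625) + 1.0×70×0.71875 = min(165.38, 196.88) + 50.313 = 215.69 kips. φR_n = 0.75 × 215.69 = 161.8 kips.
Tension rupture (net): A_n = (7.0625 − 2×0.75)×0.5 = 2.7813 in² (U = 1.0, A_e = A_n). φR_n = 0.75 × 70 × 2.7813 = 146.0 kips.
Tension yield (gross): A_g = 7.0625×0.5 = 3.5313 in². φR_n = 0.90 × 50 × 3.5313 = 158.9 kips.
Governing: min(154.6, 261.8, 161.8, 146.0, 158.9) = 146.0 kips → net-section rupture.

146.0 kips (net-section rupture governs)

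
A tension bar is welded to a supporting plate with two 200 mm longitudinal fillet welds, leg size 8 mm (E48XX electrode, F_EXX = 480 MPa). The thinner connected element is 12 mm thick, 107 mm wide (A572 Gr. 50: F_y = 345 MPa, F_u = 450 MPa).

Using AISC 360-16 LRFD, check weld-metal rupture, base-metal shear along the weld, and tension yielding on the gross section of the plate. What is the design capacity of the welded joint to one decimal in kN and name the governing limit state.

Weld metal: throat = 0.707×8 = 5.656 mm, L = 2×200 = 400 mm. φR_n = 0.75 × 0.6 × 480 × 5.656 × 400 = 488.7 kN.
Base metal shear (12 mm plate): yield φR_n = 1.0×0.6×345×12×400 = 993.6 kN; rupture φR_n = 0.75×0.6×450×12×400 = 972.0 kN; take 972.0 kN (rupture).
Tension yield (gross): A_g = 107×12 = 1284 mm². φR_n = 0.90 × 345 × 1284 = 398.7 kN.
Governing: min(488.7, 972.0, 398.7) = 398.7 kN → gross-section yield.

398.7 kN (gross-section yield governs)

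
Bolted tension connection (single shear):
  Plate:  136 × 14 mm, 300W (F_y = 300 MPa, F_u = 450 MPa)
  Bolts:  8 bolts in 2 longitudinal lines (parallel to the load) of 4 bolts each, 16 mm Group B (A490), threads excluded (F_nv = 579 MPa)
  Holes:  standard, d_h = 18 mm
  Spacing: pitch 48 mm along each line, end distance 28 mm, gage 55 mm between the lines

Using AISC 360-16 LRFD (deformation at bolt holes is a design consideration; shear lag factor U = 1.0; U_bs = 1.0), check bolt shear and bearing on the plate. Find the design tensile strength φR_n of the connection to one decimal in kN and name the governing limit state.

Bolt shear: A_b = π(16)²/4 = 201.06 mm². φR_n = 0.75 × 579 × 201.06 × 8 × 1 = 698.5 kN.
Bearing (14 mm plate, F_u = 450 MPa): end bolts L_c = 28 − 18/2 = 19, R_n = min(1.2×19×14×450, 2.4×16×14×450) = 143.64 kN/bolt; interior L_c = 48 − 18 = 30, R_n = 226.8 kN/bolt. φR_n = 0.75 × (2×143.64 + 6×226.8) = 1236.1 kN.
Governing: min(698.5, 1236.1) = 698.5 kN → bolt shear.

698.5 kN (bolt shear governs)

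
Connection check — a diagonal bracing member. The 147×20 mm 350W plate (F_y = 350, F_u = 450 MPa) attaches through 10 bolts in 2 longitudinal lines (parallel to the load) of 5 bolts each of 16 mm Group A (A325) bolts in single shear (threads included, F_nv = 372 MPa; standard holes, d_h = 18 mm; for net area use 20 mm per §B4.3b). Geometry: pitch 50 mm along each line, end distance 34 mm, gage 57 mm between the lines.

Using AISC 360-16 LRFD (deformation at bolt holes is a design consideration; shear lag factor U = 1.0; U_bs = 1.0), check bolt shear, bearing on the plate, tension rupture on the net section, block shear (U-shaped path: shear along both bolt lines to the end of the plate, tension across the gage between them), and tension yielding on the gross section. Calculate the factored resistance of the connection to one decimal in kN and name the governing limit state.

Bolt shear: A_b = π(16)²/4 = 201.06 mm². φR_n = 0.75 × 372 × 201.06 × 10 × 1 = 561.0 kN.
Bearing (20 mm plate, F_u = 450 MPa): end bolts L_c = 34 − 18/2 = 25, R_n = min(1.2×25×20×450, 2.4×16×20×450) = 270 kN/bolt; interior L_c = 50 − 18 = 32, R_n = 345.6 kN/bolt. φR_n = 0.75 × (2×270 + 8×345.6) = 2478.6 kN.
Tension rupture (net): A_n = (147 − 2×20)×20 = 2140 mm² (U = 1.0, A_e = A_n). φR_n = 0.75 × 450 × 2140 = 722.3 kN.
Block shear: shear path 2×[34+4×50] = 2×234 mm, A_gv = 9360, A_nv = 2×(234 − 4.5×20)×20 = 5760 mm²; tension across gage: (57 − 1×20)×20 = 740 mm². R_n = min(0.6×450×5760, 0.6×350×9360) + 1.0×450×740 = min(1555.2, 1965.6) + 333 = 1888.2 kN. φR_n = 0.75 × 1888.2 = 1416.2 kN.
Tension yield (gross): A_g = 147×20 = 2940 mm². φR_n = 0.90 × 350 × 2940 = 926.1 kN.
Governing: min(561.0, 2478.6, 722.3, 1416.2, 926.1) = 561.0 kN → bolt shear.

561.0 kN (bolt shear governs)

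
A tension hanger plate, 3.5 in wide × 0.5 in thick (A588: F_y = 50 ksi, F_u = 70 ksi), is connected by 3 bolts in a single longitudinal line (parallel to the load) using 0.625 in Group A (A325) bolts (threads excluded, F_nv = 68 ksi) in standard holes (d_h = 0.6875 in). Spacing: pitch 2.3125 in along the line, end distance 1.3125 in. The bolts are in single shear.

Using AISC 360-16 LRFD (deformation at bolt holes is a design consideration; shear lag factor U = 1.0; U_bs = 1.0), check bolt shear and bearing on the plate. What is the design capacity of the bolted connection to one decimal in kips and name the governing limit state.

46.9 kips (bolt shear governs)

Bolt shear: A_b = π(0.625)²/4 = 0.3068 in². φR_n = 0.75 × 68 × 0.3068 × 3 × 1 = 46.9 kips.
Bearing (0.5 in plate, F_u = 70 ksi): end bolts L_c = 1.3125 − 0.6875/2 = 0.96875, R_n = min(1.2×0.96875×0.5×70, 2.4×0.625×0.5×70) = 40.688 kips/bolt; interior L_c = 2.3125 − 0.6875 = 1.625, R_n = 52.5 kips/bolt. φR_n = 0.75 × (1×40.688 + 2×52.5) = 109.3 kips.
Governing: min(46.9, 109.3) = 46.9 kips → bolt shear.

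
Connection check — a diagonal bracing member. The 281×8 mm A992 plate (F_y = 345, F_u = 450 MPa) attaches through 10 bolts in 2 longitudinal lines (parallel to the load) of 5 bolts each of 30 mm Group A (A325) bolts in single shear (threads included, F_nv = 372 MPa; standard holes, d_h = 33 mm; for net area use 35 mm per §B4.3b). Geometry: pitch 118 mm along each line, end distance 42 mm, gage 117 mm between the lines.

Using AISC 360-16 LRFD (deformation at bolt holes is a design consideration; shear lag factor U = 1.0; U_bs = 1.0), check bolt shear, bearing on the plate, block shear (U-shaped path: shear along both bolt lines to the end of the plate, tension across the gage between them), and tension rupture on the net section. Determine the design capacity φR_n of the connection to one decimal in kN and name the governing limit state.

Bolt shear: A_b = π(30)²/4 = 706.86 mm². φR_n = 0.75 × 372 × 706.86 × 10 × 1 = 1972.1 kN.
Bearing (8 mm plate, F_u = 450 MPa): end bolts L_c = 42 − 33/2 = 25.5, R_n = min(1.2×25.5×8×450, 2.4×30×8×450) = 110.16 kN/bolt; interior L_c = 118 − 33 = 85, R_n = 259.2 kN/bolt. φR_n = 0.75 × (2×110.16 + 8×259.2) = 1720.4 kN.
Block shear: shear path 2×[42+4×118] = 2×514 mm, A_gv = 8224, A_nv = 2×(514 − 4.5×35)×8 = 5704 mm²; tension across gage: (117 − 1×35)×8 = 656 mm². R_n = min(0.6×450×5704, 0.6×345×8224) + 1.0×450×656 = min(1540.1, 1702.4) + 295.2 = 1835.3 kN. φR_n = 0.75 × 1835.3 = 1376.5 kN.
Tension rupture (net): A_n = (281 − 2×35)×8 = 1688 mm² (U = 1.0, A_e = A_n). φR_n = 0.75 × 450 × 1688 = 569.7 kN.
Governing: min(1972.1, 1720.4, 1376.5, 569.7) = 569.7 kN → net-section rupture.

569.7 kN (net-section rupture governs)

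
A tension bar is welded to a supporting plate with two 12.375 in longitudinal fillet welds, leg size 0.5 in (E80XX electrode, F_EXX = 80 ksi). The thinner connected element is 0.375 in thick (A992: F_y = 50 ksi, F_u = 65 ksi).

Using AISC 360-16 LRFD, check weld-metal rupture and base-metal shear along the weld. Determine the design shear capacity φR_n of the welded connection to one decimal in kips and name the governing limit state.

271.5 kips (base-metal shear governs)

Weld metal: throat = 0.707×0.5 = 0.3535 in, L = 2×12.375 = 24.75 in. φR_n = 0.75 × 0.6 × 80 × 0.3535 × 24.75 = 315.0 kips.
Base metal shear (0.375 in plate): yield φR_n = 1.0×0.6×50×0.375×24.75 = 278.4 kips; rupture φR_n = 0.75×0.6×65×0.375×24.75 = 271.5 kips; take 271.5 kips (rupture).
Governing: min(315.0, 271.5) = 271.5 kips → base-metal shear.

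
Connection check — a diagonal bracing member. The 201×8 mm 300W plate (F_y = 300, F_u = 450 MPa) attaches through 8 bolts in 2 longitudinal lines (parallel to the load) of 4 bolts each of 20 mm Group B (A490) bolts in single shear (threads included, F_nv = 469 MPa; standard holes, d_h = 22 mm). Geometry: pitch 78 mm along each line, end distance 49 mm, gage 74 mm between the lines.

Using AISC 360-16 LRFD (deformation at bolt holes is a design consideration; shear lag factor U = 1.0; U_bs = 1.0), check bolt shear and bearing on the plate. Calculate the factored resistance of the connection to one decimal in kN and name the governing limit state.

884.0 kN (bolt shear governs)

Bolt shear: A_b = π(20)²/4 = 314.16 mm². φR_n = 0.75 × 469 × 314.16 × 8 × 1 = 884.0 kN.
Bearing (8 mm plate, F_u = 450 MPa): end bolts L_c = 49 − 22/2 = 38, R_n = min(1.2×38×8×450, 2.4×20×8×450) = 164.16 kN/bolt; interior L_c = 78 − 22 = 56, R_n = 172.8 kN/bolt. φR_n = 0.75 × (2×164.16 + 6×172.8) = 1023.8 kN.
Governing: min(884.0, 1023.8) = 884.0 kN → bolt shear.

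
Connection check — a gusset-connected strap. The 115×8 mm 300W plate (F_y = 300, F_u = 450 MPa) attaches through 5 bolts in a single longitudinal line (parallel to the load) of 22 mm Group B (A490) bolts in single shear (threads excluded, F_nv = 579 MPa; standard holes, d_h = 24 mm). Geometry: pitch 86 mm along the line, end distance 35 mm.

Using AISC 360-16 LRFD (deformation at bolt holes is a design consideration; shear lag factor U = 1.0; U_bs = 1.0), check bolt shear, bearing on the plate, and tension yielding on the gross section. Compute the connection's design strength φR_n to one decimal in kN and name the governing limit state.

248.4 kN (gross-section yield governs)

Bolt shear: A_b = π(22)²/4 = 380.13 mm². φR_n = 0.75 × 579 × 380.13 × 5 × 1 = 825.4 kN.
Bearing (8 mm plate, F_u = 450 MPa): end bolts L_c = 35 − 24/2 = 23, R_n = min(1.2×23×8×450, 2.4×22×8×450) = 99.36 kN/bolt; interior L_c = 86 − 24 = 62, R_n = 190.08 kN/bolt. φR_n = 0.75 × (1×99.36 + 4×190.08) = 644.8 kN.
Tension yield (gross): A_g = 115×8 = 920 mm². φR_n = 0.90 × 300 × 920 = 248.4 kN.
Governing: min(825.4, 644.8, 248.4) = 248.4 kN → gross-section yield.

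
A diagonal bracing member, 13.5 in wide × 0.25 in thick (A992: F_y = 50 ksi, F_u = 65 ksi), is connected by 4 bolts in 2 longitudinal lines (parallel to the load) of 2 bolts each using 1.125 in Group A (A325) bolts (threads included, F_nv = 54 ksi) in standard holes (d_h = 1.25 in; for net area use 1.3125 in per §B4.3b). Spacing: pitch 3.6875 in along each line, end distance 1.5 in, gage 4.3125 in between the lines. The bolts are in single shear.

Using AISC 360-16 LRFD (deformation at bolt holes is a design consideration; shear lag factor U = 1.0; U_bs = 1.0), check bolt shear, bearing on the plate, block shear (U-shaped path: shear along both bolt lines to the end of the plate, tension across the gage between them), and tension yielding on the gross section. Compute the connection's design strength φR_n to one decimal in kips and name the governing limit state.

Bolt shear: A_b = π(1.125)²/4 = 0.99402 in². φR_n = 0.75 × 54 × 0.99402 × 4 × 1 = 161.0 kips.
Bearing (0.25 in plate, F_u = 65 ksi): end bolts L_c = 1.5 − 1.25/2 = 0.875, R_n = min(1.2×0.875×0.25×65, 2.4×1.125×0.25×65) = 17.063 kips/bolt; interior L_c = 3.6875 − 1.25 = 2.4375, R_n = 43.875 kips/bolt. φR_n = 0.75 × (2×17.063 + 2×43.875) = 91.4 kips.
Block shear: shear path 2×[1.5+1×3.6875] = 2×5.1875 in, A_gv = 2.5938, A_nv = 2×(5.1875 − 1.5×1.3125)×0.25 = 1.6094 in²; tension across gage: (4.3125 − 1×1.3125)×0.25 = 0.75 in². R_n = min(0.6×65×1.6094, 0.6×50×2.5938) + 1.0×65×0.75 = min(62.767, 77.814) + 48.75 = 111.52 kips. φR_n = 0.75 × 111.52 = 83.6 kips.
Tension yield (gross): A_g = 13.5×0.25 = 3.375 in². φR_n = 0.90 × 50 × 3.375 = 151.9 kips.
Governing: min(161.0, 91.4, 83.6, 151.9) = 83.6 kips → block shear.

83.6 kips (block shear governs)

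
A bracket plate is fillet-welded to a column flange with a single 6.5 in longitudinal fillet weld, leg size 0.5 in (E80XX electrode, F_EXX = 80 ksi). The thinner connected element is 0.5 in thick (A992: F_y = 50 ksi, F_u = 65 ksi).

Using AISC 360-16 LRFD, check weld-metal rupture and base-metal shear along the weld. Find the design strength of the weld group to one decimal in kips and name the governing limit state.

82.7 kips (weld metal governs)

Weld metal: throat = 0.707×0.5 = 0.3535 in, L = 6.5 in. φR_n = 0.75 × 0.6 × 80 × 0.3535 × 6.5 = 82.7 kips.
Base metal shear (0.5 in plate): yield φR_n = 1.0×0.6×50×0.5×6.5 = 97.5 kips; rupture φR_n = 0.75×0.6×65×0.5×6.5 = 95.1 kips; take 95.1 kips (rupture).
Governing: min(82.7, 95.1) = 82.7 kips → weld metal.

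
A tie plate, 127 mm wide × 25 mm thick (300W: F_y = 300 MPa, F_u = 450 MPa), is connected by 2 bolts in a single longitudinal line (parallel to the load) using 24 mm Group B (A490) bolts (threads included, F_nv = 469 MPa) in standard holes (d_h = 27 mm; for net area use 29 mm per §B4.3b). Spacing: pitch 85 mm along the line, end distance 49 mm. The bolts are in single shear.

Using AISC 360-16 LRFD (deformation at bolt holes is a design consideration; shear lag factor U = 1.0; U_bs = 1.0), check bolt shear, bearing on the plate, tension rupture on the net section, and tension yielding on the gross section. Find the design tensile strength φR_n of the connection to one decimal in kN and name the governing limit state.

318.3 kN (bolt shear governs)

Bolt shear: A_b = π(24)²/4 = 452.39 mm². φR_n = 0.75 × 469 × 452.39 × 2 × 1 = 318.3 kN.
Bearing (25 mm plate, F_u = 450 MPa): end bolts L_c = 49 − 27/2 = 35.5, R_n = min(1.2×35.5×25×450, 2.4×24×25×450) = 479.25 kN/bolt; interior L_c = 85 − 27 = 58, R_n = 648 kN/bolt. φR_n = 0.75 × (1×479.25 + 1×648) = 845.4 kN.
Tension rupture (net): A_n = (127 − 1×29)×25 = 2450 mm² (U = 1.0, A_e = A_n). φR_n = 0.75 × 450 × 2450 = 826.9 kN.
Tension yield (gross): A_g = 127×25 = 3175 mm². φR_n = 0.90 × 300 × 3175 = 857.3 kN.
Governing: min(318.3, 845.4, 826.9, 857.3) = 318.3 kN → bolt shear.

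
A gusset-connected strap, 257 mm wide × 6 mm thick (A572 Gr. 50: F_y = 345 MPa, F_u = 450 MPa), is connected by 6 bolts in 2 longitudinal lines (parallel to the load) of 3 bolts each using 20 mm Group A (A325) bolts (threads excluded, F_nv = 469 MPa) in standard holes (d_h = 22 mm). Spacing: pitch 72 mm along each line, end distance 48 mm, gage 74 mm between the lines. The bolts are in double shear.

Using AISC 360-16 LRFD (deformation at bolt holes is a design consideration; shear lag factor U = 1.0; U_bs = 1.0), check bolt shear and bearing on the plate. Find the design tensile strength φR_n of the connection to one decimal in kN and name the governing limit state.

Bolt shear: A_b = π(20)²/4 = 314.16 mm². φR_n = 0.75 × 469 × 314.16 × 6 × 2 = 1326.1 kN.
Bearing (6 mm plate, F_u = 450 MPa): end bolts L_c = 48 − 22/2 = 37, R_n = min(1.2×37×6×450, 2.4×20×6×450) = 119.88 kN/bolt; interior L_c = 72 − 22 = 50, R_n = 129.6 kN/bolt. φR_n = 0.75 × (2×119.88 + 4×129.6) = 568.6 kN.
Governing: min(1326.1, 568.6) = 568.6 kN → bearing.

568.6 kN (bearing governs)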